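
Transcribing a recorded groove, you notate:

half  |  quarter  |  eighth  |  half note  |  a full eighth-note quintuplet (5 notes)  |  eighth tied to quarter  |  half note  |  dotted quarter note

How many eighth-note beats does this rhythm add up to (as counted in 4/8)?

25

One eighth-note beat = 2 sixteenth notes.
Convert each value to sixteenth notes: half = 8; quarter = 4; eighth = 2; half note = 8; a full eighth-note quintuplet (5 notes) (five quintuplet eighths span one half) = 8; eighth tied to quarter (eighth + quarter) = 6; half note = 8; dotted quarter note = 6.
Altogether 8 + 4 + 2 + 8 + 8 + 6 + 8 + 6 = 50.
50 ÷ 2 = 25 beats.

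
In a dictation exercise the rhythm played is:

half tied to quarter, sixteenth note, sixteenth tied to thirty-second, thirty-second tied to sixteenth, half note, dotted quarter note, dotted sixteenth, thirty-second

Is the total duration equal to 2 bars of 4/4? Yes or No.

Yes

One bar of 4/4 = 32 thirty-second notes, so 2 bars = 64.
Convert each value to thirty-second notes: half tied to quarter (half + quarter) = 24; sixteenth note = 2; sixteenth tied to thirty-second (sixteenth + thirty-second) = 3; thirty-second tied to sixteenth (thirty-second + sixteenth) = 3; half note = 16; dotted quarter note = 12; dotted sixteenth = 3; thirty-second = 1.
Sum: 24 + 2 + 3 + 3 + 16 + 12 + 3 + 1 = 64.
64 equals 64, so the answer is Yes.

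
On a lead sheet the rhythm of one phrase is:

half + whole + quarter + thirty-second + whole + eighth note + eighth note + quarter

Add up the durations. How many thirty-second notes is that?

Working in thirty-second notes: half = 16; whole = 32; quarter = 8; thirty-second = 1; whole = 32; eighth note = 4; eighth note = 4; quarter = 8.
Sum: 16 + 32 + 8 + 1 + 32 + 4 + 4 + 8 = 105 thirty-second notes.

105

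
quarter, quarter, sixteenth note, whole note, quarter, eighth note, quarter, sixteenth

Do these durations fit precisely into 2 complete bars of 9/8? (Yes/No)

Yes

One bar of 9/8 = 18 sixteenth notes, so 2 bars = 36.
Express everything in sixteenth notes: quarter = 4; quarter = 4; sixteenth note = 1; whole note = 16; quarter = 4; eighth note = 2; quarter = 4; sixteenth = 1.
Total: 4 + 4 + 1 + 16 + 4 + 2 + 4 + 1 = 36.
36 equals 36, so the answer is Yes.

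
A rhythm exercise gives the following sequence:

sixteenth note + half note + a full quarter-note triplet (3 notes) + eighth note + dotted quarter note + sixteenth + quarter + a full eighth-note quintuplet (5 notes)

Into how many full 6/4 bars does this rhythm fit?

1

One bar of 6/4 = 24 sixteenth notes.
Working in sixteenth notes: sixteenth note = 1; half note = 8; a full quarter-note triplet (3 notes) (three triplet quarters span one half) = 8; eighth note = 2; dotted quarter note = 6; sixteenth = 1; quarter = 4; a full eighth-note quintuplet (5 notes) (five quintuplet eighths span one half) = 8.
Total: 1 + 8 + 8 + 2 + 6 + 1 + 4 + 8 = 38.
38 ÷ 24 = 1 complete bar with 14 left over.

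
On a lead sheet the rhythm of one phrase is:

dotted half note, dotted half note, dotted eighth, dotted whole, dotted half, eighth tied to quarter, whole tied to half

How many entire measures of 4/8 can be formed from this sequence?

11

One bar of 4/8 = 8 sixteenth notes.
Each duration in sixteenth notes: dotted half note = 12; dotted half note = 12; dotted eighth = 3; dotted whole = 24; dotted half = 12; eighth tied to quarter (eighth + quarter) = 6; whole tied to half (whole + half) = 24.
Sum: 12 + 12 + 3 + 24 + 12 + 6 + 24 = 93.
93 ÷ 8 = 11 complete bars with 5 left over.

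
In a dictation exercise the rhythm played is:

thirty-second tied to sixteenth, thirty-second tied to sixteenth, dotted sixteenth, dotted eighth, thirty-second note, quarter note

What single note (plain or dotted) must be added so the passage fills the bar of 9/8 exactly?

The bar of 9/8 = 36 thirty-second notes.
In thirty-second notes: thirty-second tied to sixteenth (thirty-second + sixteenth) = 3; thirty-second tied to sixteenth (thirty-second + sixteenth) = 3; dotted sixteenth = 3; dotted eighth = 6; thirty-second note = 1; quarter note = 8.
Sum: 3 + 3 + 3 + 6 + 1 + 8 = 24.
Remaining: 36 − 24 = 12 thirty-second notes, which is a dotted quarter note.

dotted quarter note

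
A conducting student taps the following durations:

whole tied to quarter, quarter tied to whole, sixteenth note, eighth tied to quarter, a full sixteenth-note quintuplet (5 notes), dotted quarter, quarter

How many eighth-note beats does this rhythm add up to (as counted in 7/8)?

30.5

One eighth-note beat = 2 sixteenth notes.
In sixteenth notes: whole tied to quarter (whole + quarter) = 20; quarter tied to whole (quarter + whole) = 20; sixteenth note = 1; eighth tied to quarter (eighth + quarter) = 6; a full sixteenth-note quintuplet (5 notes) (five quintuplet sixteenths span one quarter) = 4; dotted quarter = 6; quarter = 4.
Altogether 20 + 20 + 1 + 6 + 4 + 6 + 4 = 61.
61 ÷ 2 = 30.5 beats.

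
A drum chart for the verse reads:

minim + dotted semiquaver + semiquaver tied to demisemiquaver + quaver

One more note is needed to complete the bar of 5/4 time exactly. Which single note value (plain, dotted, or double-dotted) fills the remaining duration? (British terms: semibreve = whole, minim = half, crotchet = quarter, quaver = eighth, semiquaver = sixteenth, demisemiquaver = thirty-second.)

double-dotted quarter note

The bar of 5/4 = 40 thirty-second notes.
Working in thirty-second notes: minim = 16; dotted semiquaver = 3; semiquaver tied to demisemiquaver (semiquaver + demisemiquaver) = 3; quaver = 4.
Total: 16 + 3 + 3 + 4 = 26.
Remaining: 40 − 26 = 14 thirty-second notes, which is a double-dotted quarter note.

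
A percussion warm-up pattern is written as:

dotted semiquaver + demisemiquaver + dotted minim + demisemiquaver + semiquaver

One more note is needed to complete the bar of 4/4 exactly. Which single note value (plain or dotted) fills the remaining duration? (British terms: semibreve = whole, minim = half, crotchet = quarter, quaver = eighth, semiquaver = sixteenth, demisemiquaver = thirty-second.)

thirty-second note

The bar of 4/4 = 32 thirty-second notes.
In thirty-second notes: dotted semiquaver = 3; demisemiquaver = 1; dotted minim = 24; demisemiquaver = 1; semiquaver = 2.
Altogether 3 + 1 + 24 + 1 + 2 = 31.
Remaining: 32 − 31 = 1 thirty-second note, which is a thirty-second note.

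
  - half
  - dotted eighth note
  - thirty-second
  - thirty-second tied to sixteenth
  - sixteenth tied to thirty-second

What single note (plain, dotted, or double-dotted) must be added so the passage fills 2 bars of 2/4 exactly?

2 bars of 2/4 = 32 thirty-second notes.
Convert each value to thirty-second notes: half = 16; dotted eighth note = 6; thirty-second = 1; thirty-second tied to sixteenth (thirty-second + sixteenth) = 3; sixteenth tied to thirty-second (sixteenth + thirty-second) = 3.
Altogether 16 + 6 + 1 + 3 + 3 = 29.
Remaining: 32 − 29 = 3 thirty-second notes, which is a dotted sixteenth note.

dotted sixteenth note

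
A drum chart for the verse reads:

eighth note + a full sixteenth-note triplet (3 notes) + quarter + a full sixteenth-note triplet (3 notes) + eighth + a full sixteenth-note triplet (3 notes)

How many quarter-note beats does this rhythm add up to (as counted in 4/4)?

3.5

One quarter-note beat = 2 eighth notes.
Express everything in eighth notes: eighth note = 1; a full sixteenth-note triplet (3 notes) (three triplet sixteenths span one eighth) = 1; quarter = 2; a full sixteenth-note triplet (3 notes) (three triplet sixteenths span one eighth) = 1; eighth = 1; a full sixteenth-note triplet (3 notes) (three triplet sixteenths span one eighth) = 1.
Total: 1 + 1 + 2 + 1 + 1 + 1 = 7.
7 ÷ 2 = 3.5 beats.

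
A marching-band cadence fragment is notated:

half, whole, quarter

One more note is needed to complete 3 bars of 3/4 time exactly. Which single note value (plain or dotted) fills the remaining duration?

half note

3 bars of 3/4 = 9 quarter notes.
Each duration in quarter notes: half = 2; whole = 4; quarter = 1.
Total: 2 + 4 + 1 = 7.
Remaining: 9 − 7 = 2 quarter notes, which is a half note.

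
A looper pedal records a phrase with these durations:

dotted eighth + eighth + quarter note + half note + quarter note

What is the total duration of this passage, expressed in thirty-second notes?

42

Express everything in thirty-second notes: dotted eighth = 6; eighth = 4; quarter note = 8; half note = 16; quarter note = 8.
Sum: 6 + 4 + 8 + 16 + 8 = 42 thirty-second notes.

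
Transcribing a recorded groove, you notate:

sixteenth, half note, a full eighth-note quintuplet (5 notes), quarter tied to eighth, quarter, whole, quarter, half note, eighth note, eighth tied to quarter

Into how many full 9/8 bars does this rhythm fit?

3

One bar of 9/8 = 18 sixteenth notes.
Express everything in sixteenth notes: sixteenth = 1; half note = 8; a full eighth-note quintuplet (5 notes) (five quintuplet eighths span one half) = 8; quarter tied to eighth (quarter + eighth) = 6; quarter = 4; whole = 16; quarter = 4; half note = 8; eighth note = 2; eighth tied to quarter (eighth + quarter) = 6.
Total: 1 + 8 + 8 + 6 + 4 + 16 + 4 + 8 + 2 + 6 = 63.
63 ÷ 18 = 3 complete bars with 9 left over.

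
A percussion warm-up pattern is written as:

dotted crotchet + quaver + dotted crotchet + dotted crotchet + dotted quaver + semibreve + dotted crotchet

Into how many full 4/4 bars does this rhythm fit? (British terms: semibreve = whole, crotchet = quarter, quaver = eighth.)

One bar of 4/4 = 16 sixteenth notes.
Each duration in sixteenth notes: dotted crotchet = 6; quaver = 2; dotted crotchet = 6; dotted crotchet = 6; dotted quaver = 3; semibreve = 16; dotted crotchet = 6.
Sum: 6 + 2 + 6 + 6 + 3 + 16 + 6 = 45.
45 ÷ 16 = 2 complete bars with 13 left over.

2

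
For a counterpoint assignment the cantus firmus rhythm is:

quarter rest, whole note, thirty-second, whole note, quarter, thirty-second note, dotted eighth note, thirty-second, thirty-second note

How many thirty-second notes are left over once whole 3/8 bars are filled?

One bar of 3/8 = 12 thirty-second notes.
In thirty-second notes: quarter rest = 8; whole note = 32; thirty-second = 1; whole note = 32; quarter = 8; thirty-second note = 1; dotted eighth note = 6; thirty-second = 1; thirty-second note = 1.
Adding: 8 + 32 + 1 + 32 + 8 + 1 + 6 + 1 + 1 = 90.
90 ÷ 12 = 7 complete bars with 6 thirty-second notes remaining.

6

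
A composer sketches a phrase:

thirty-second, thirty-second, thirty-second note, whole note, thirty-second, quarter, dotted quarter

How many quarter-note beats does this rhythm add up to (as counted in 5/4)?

One quarter-note beat = 8 thirty-second notes.
Convert each value to thirty-second notes: thirty-second = 1; thirty-second = 1; thirty-second note = 1; whole note = 32; thirty-second = 1; quarter = 8; dotted quarter = 12.
Adding: 1 + 1 + 1 + 32 + 1 + 8 + 12 = 56.
56 ÷ 8 = 7 beats.

7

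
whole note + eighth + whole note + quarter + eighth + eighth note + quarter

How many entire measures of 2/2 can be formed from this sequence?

2

One bar of 2/2 = 8 eighth notes.
Working in eighth notes: whole note = 8; eighth = 1; whole note = 8; quarter = 2; eighth = 1; eighth note = 1; quarter = 2.
Sum: 8 + 1 + 8 + 2 + 1 + 1 + 2 = 23.
23 ÷ 8 = 2 complete bars with 7 left over.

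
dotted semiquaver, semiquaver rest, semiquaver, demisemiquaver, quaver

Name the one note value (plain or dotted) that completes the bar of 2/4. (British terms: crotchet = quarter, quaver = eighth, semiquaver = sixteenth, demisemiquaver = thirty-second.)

eighth note

The bar of 2/4 = 16 thirty-second notes.
Each duration in thirty-second notes: dotted semiquaver = 3; semiquaver rest = 2; semiquaver = 2; demisemiquaver = 1; quaver = 4.
Adding: 3 + 2 + 2 + 1 + 4 = 12.
Remaining: 16 − 12 = 4 thirty-second notes, which is a eighth note.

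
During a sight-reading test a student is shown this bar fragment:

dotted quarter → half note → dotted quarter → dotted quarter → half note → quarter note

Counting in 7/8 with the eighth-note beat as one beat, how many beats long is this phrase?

19

One eighth-note beat = 2 sixteenth notes.
Each duration in sixteenth notes: dotted quarter = 6; half note = 8; dotted quarter = 6; dotted quarter = 6; half note = 8; quarter note = 4.
Adding: 6 + 8 + 6 + 6 + 8 + 4 = 38.
38 ÷ 2 = 19 beats.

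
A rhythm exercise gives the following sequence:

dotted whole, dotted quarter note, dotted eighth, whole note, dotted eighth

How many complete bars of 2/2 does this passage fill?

3

One bar of 2/2 = 16 sixteenth notes.
Each duration in sixteenth notes: dotted whole = 24; dotted quarter note = 6; dotted eighth = 3; whole note = 16; dotted eighth = 3.
Adding: 24 + 6 + 3 + 16 + 3 = 52.
52 ÷ 16 = 3 complete bars with 4 left over.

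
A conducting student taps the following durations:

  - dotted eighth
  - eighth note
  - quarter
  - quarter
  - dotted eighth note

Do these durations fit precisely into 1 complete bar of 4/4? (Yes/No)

Yes

One bar of 4/4 = 16 sixteenth notes.
Express everything in sixteenth notes: dotted eighth = 3; eighth note = 2; quarter = 4; quarter = 4; dotted eighth note = 3.
Altogether 3 + 2 + 4 + 4 + 3 = 16.
16 equals 16, so the answer is Yes.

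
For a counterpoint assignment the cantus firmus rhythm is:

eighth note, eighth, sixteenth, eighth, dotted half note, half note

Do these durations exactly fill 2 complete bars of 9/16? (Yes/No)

One bar of 9/16 = 9 sixteenth notes, so 2 bars = 18.
Working in sixteenth notes: eighth note = 2; eighth = 2; sixteenth = 1; eighth = 2; dotted half note = 12; half note = 8.
Altogether 2 + 2 + 1 + 2 + 12 + 8 = 27.
27 exceeds 18, so the answer is No.

No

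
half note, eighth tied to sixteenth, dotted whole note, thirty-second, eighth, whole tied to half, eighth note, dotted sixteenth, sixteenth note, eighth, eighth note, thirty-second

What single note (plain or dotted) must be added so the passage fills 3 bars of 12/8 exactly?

3 bars of 12/8 = 144 thirty-second notes.
Convert each value to thirty-second notes: half note = 16; eighth tied to sixteenth (eighth + sixteenth) = 6; dotted whole note = 48; thirty-second = 1; eighth = 4; whole tied to half (whole + half) = 48; eighth note = 4; dotted sixteenth = 3; sixteenth note = 2; eighth = 4; eighth note = 4; thirty-second = 1.
Total: 16 + 6 + 48 + 1 + 4 + 48 + 4 + 3 + 2 + 4 + 4 + 1 = 141.
Remaining: 144 − 141 = 3 thirty-second notes, which is a dotted sixteenth note.

dotted sixteenth note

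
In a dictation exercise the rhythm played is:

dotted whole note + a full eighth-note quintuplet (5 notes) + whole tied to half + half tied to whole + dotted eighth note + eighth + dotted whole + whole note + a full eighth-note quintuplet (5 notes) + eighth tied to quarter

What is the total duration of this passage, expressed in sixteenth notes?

Express everything in sixteenth notes: dotted whole note = 24; a full eighth-note quintuplet (5 notes) (five quintuplet eighths span one half) = 8; whole tied to half (whole + half) = 24; half tied to whole (half + whole) = 24; dotted eighth note = 3; eighth = 2; dotted whole = 24; whole note = 16; a full eighth-note quintuplet (5 notes) (five quintuplet eighths span one half) = 8; eighth tied to quarter (eighth + quarter) = 6.
Adding: 24 + 8 + 24 + 24 + 3 + 2 + 24 + 16 + 8 + 6 = 139 sixteenth notes.

139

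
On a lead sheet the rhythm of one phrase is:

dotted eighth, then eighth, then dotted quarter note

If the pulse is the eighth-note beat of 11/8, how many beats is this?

One eighth-note beat = 2 sixteenth notes.
Convert each value to sixteenth notes: dotted eighth = 3; eighth = 2; dotted quarter note = 6.
Altogether 3 + 2 + 6 = 11.
11 ÷ 2 = 5.5 beats.

5.5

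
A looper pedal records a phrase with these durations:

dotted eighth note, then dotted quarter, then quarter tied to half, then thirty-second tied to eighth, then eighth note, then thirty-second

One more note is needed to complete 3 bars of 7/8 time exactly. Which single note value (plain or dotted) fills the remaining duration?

3 bars of 7/8 = 84 thirty-second notes.
Convert each value to thirty-second notes: dotted eighth note = 6; dotted quarter = 12; quarter tied to half (quarter + half) = 24; thirty-second tied to eighth (thirty-second + eighth) = 5; eighth note = 4; thirty-second = 1.
Adding: 6 + 12 + 24 + 5 + 4 + 1 = 52.
Remaining: 84 − 52 = 32 thirty-second notes, which is a whole note.

whole note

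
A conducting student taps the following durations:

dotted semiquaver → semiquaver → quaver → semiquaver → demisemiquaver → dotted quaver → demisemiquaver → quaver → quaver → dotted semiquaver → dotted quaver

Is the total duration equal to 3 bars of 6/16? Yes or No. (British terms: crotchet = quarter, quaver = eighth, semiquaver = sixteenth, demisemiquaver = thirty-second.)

One bar of 6/16 = 12 thirty-second notes, so 3 bars = 36.
Working in thirty-second notes: dotted semiquaver = 3; semiquaver = 2; quaver = 4; semiquaver = 2; demisemiquaver = 1; dotted quaver = 6; demisemiquaver = 1; quaver = 4; quaver = 4; dotted semiquaver = 3; dotted quaver = 6.
Altogether 3 + 2 + 4 + 2 + 1 + 6 + 1 + 4 + 4 + 3 + 6 = 36.
36 equals 36, so the answer is Yes.

Yes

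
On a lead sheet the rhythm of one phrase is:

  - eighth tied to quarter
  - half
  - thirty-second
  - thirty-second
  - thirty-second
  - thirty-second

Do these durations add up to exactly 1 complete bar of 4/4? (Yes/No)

One bar of 4/4 = 32 thirty-second notes.
Working in thirty-second notes: eighth tied to quarter (eighth + quarter) = 12; half = 16; thirty-second = 1; thirty-second = 1; thirty-second = 1; thirty-second = 1.
Sum: 12 + 16 + 1 + 1 + 1 + 1 = 32.
32 equals 32, so the answer is Yes.

Yes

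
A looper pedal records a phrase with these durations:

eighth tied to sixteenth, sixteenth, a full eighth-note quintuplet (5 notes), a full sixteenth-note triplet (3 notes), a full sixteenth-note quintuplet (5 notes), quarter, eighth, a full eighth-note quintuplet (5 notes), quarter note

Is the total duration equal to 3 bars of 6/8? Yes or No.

Yes

One bar of 6/8 = 12 sixteenth notes, so 3 bars = 36.
Each duration in sixteenth notes: eighth tied to sixteenth (eighth + sixteenth) = 3; sixteenth = 1; a full eighth-note quintuplet (5 notes) (five quintuplet eighths span one half) = 8; a full sixteenth-note triplet (3 notes) (three triplet sixteenths span one eighth) = 2; a full sixteenth-note quintuplet (5 notes) (five quintuplet sixteenths span one quarter) = 4; quarter = 4; eighth = 2; a full eighth-note quintuplet (5 notes) (five quintuplet eighths span one half) = 8; quarter note = 4.
Sum: 3 + 1 + 8 + 2 + 4 + 4 + 2 + 8 + 4 = 36.
36 equals 36, so the answer is Yes.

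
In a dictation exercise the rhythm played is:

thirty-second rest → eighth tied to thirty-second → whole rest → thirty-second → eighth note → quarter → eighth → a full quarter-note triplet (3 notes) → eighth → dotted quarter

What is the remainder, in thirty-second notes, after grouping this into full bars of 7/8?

One bar of 7/8 = 28 thirty-second notes.
Convert each value to thirty-second notes: thirty-second rest = 1; eighth tied to thirty-second (eighth + thirty-second) = 5; whole rest = 32; thirty-second = 1; eighth note = 4; quarter = 8; eighth = 4; a full quarter-note triplet (3 notes) (three triplet quarters span one half) = 16; eighth = 4; dotted quarter = 12.
Sum: 1 + 5 + 32 + 1 + 4 + 8 + 4 + 16 + 4 + 12 = 87.
87 ÷ 28 = 3 complete bars with 3 thirty-second notes remaining.

3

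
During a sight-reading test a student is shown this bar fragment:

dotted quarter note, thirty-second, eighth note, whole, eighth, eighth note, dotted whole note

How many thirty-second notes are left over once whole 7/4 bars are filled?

49

One bar of 7/4 = 56 thirty-second notes.
Convert each value to thirty-second notes: dotted quarter note = 12; thirty-second = 1; eighth note = 4; whole = 32; eighth = 4; eighth note = 4; dotted whole note = 48.
Total: 12 + 1 + 4 + 32 + 4 + 4 + 48 = 105.
105 ÷ 56 = 1 complete bar with 49 thirty-second notes remaining.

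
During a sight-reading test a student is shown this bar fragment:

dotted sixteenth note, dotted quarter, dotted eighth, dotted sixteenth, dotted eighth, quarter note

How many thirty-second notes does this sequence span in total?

Express everything in thirty-second notes: dotted sixteenth note = 3; dotted quarter = 12; dotted eighth = 6; dotted sixteenth = 3; dotted eighth = 6; quarter note = 8.
Altogether 3 + 12 + 6 + 3 + 6 + 8 = 38 thirty-second notes.

38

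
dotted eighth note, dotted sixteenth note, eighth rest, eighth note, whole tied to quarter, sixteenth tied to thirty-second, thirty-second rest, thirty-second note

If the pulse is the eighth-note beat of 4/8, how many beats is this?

15.5

One eighth-note beat = 4 thirty-second notes.
Express everything in thirty-second notes: dotted eighth note = 6; dotted sixteenth note = 3; eighth rest = 4; eighth note = 4; whole tied to quarter (whole + quarter) = 40; sixteenth tied to thirty-second (sixteenth + thirty-second) = 3; thirty-second rest = 1; thirty-second note = 1.
Adding: 6 + 3 + 4 + 4 + 40 + 3 + 1 + 1 = 62.
62 ÷ 4 = 15.5 beats.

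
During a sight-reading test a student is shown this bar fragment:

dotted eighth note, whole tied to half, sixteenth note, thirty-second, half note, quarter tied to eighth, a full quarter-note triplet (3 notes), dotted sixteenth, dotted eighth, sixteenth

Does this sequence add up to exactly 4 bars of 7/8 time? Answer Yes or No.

Yes

One bar of 7/8 = 28 thirty-second notes, so 4 bars = 112.
Working in thirty-second notes: dotted eighth note = 6; whole tied to half (whole + half) = 48; sixteenth note = 2; thirty-second = 1; half note = 16; quarter tied to eighth (quarter + eighth) = 12; a full quarter-note triplet (3 notes) (three triplet quarters span one half) = 16; dotted sixteenth = 3; dotted eighth = 6; sixteenth = 2.
Total: 6 + 48 + 2 + 1 + 16 + 12 + 16 + 3 + 6 + 2 = 112.
112 equals 112, so the answer is Yes.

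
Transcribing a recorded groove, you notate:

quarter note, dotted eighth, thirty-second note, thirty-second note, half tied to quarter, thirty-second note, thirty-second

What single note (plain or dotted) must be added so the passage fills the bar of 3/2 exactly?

dotted eighth note

The bar of 3/2 = 48 thirty-second notes.
Each duration in thirty-second notes: quarter note = 8; dotted eighth = 6; thirty-second note = 1; thirty-second note = 1; half tied to quarter (half + quarter) = 24; thirty-second note = 1; thirty-second = 1.
Sum: 8 + 6 + 1 + 1 + 24 + 1 + 1 = 42.
Remaining: 48 − 42 = 6 thirty-second notes, which is a dotted eighth note.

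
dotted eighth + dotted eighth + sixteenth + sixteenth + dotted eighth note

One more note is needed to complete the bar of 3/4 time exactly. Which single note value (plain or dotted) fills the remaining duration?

sixteenth note

The bar of 3/4 = 12 sixteenth notes.
Each duration in sixteenth notes: dotted eighth = 3; dotted eighth = 3; sixteenth = 1; sixteenth = 1; dotted eighth note = 3.
Altogether 3 + 3 + 1 + 1 + 3 = 11.
Remaining: 12 − 11 = 1 sixteenth note, which is a sixteenth note.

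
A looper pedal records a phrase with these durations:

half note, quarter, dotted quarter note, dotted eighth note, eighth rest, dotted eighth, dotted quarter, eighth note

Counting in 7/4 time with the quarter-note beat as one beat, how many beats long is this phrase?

8.5

One quarter-note beat = 4 sixteenth notes.
Each duration in sixteenth notes: half note = 8; quarter = 4; dotted quarter note = 6; dotted eighth note = 3; eighth rest = 2; dotted eighth = 3; dotted quarter = 6; eighth note = 2.
Total: 8 + 4 + 6 + 3 + 2 + 3 + 6 + 2 = 34.
34 ÷ 4 = 8.5 beats.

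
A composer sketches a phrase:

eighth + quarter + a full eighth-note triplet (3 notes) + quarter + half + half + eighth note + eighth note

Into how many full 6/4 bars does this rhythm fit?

1

One bar of 6/4 = 12 eighth notes.
Each duration in eighth notes: eighth = 1; quarter = 2; a full eighth-note triplet (3 notes) (three triplet eighths span one quarter) = 2; quarter = 2; half = 4; half = 4; eighth note = 1; eighth note = 1.
Total: 1 + 2 + 2 + 2 + 4 + 4 + 1 + 1 = 17.
17 ÷ 12 = 1 complete bar with 5 left over.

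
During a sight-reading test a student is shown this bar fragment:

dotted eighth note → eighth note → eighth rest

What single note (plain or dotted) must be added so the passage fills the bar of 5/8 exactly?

The bar of 5/8 = 10 sixteenth notes.
Express everything in sixteenth notes: dotted eighth note = 3; eighth note = 2; eighth rest = 2.
Adding: 3 + 2 + 2 = 7.
Remaining: 10 − 7 = 3 sixteenth notes, which is a dotted eighth note.

dotted eighth note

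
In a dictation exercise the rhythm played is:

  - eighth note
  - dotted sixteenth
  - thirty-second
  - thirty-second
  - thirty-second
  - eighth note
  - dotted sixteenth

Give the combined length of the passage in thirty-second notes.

Working in thirty-second notes: eighth note = 4; dotted sixteenth = 3; thirty-second = 1; thirty-second = 1; thirty-second = 1; eighth note = 4; dotted sixteenth = 3.
Altogether 4 + 3 + 1 + 1 + 1 + 4 + 3 = 17 thirty-second notes.

17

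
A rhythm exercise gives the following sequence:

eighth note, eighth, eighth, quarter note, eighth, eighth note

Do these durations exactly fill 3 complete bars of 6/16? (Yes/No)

One bar of 6/16 = 3 eighth notes, so 3 bars = 9.
Convert each value to eighth notes: eighth note = 1; eighth = 1; eighth = 1; quarter note = 2; eighth = 1; eighth note = 1.
Adding: 1 + 1 + 1 + 2 + 1 + 1 = 7.
7 falls short of 9, so the answer is No.

No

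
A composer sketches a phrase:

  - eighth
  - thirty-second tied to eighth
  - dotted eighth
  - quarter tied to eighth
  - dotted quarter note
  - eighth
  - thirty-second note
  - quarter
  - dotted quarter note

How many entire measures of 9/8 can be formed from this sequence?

One bar of 9/8 = 36 thirty-second notes.
Express everything in thirty-second notes: eighth = 4; thirty-second tied to eighth (thirty-second + eighth) = 5; dotted eighth = 6; quarter tied to eighth (quarter + eighth) = 12; dotted quarter note = 12; eighth = 4; thirty-second note = 1; quarter = 8; dotted quarter note = 12.
Adding: 4 + 5 + 6 + 12 + 12 + 4 + 1 + 8 + 12 = 64.
64 ÷ 36 = 1 complete bar with 28 left over.

1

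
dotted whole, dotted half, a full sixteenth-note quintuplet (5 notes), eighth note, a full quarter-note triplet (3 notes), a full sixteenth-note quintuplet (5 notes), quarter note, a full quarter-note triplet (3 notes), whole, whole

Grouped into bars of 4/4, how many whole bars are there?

One bar of 4/4 = 8 eighth notes.
Express everything in eighth notes: dotted whole = 12; dotted half = 6; a full sixteenth-note quintuplet (5 notes) (five quintuplet sixteenths span one quarter) = 2; eighth note = 1; a full quarter-note triplet (3 notes) (three triplet quarters span one half) = 4; a full sixteenth-note quintuplet (5 notes) (five quintuplet sixteenths span one quarter) = 2; quarter note = 2; a full quarter-note triplet (3 notes) (three triplet quarters span one half) = 4; whole = 8; whole = 8.
Adding: 12 + 6 + 2 + 1 + 4 + 2 + 2 + 4 + 8 + 8 = 49.
49 ÷ 8 = 6 complete bars with 1 left over.

6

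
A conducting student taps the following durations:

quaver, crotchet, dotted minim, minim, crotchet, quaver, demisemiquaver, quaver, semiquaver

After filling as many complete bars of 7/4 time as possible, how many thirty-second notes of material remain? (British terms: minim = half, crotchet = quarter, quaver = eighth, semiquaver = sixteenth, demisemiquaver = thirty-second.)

15

One bar of 7/4 = 56 thirty-second notes.
Each duration in thirty-second notes: quaver = 4; crotchet = 8; dotted minim = 24; minim = 16; crotchet = 8; quaver = 4; demisemiquaver = 1; quaver = 4; semiquaver = 2.
Sum: 4 + 8 + 24 + 16 + 8 + 4 + 1 + 4 + 2 = 71.
71 ÷ 56 = 1 complete bar with 15 thirty-second notes remaining.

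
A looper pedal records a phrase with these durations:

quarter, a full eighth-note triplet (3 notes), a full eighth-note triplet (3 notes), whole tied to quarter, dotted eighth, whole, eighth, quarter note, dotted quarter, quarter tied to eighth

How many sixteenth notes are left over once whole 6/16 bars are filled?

One bar of 6/16 = 6 sixteenth notes.
In sixteenth notes: quarter = 4; a full eighth-note triplet (3 notes) (three triplet eighths span one quarter) = 4; a full eighth-note triplet (3 notes) (three triplet eighths span one quarter) = 4; whole tied to quarter (whole + quarter) = 20; dotted eighth = 3; whole = 16; eighth = 2; quarter note = 4; dotted quarter = 6; quarter tied to eighth (quarter + eighth) = 6.
Adding: 4 + 4 + 4 + 20 + 3 + 16 + 2 + 4 + 6 + 6 = 69.
69 ÷ 6 = 11 complete bars with 3 sixteenth notes remaining.

3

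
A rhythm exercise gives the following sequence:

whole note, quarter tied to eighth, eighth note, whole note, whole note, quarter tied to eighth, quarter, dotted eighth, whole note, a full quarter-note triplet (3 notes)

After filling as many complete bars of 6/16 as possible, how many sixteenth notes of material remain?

One bar of 6/16 = 6 sixteenth notes.
In sixteenth notes: whole note = 16; quarter tied to eighth (quarter + eighth) = 6; eighth note = 2; whole note = 16; whole note = 16; quarter tied to eighth (quarter + eighth) = 6; quarter = 4; dotted eighth = 3; whole note = 16; a full quarter-note triplet (3 notes) (three triplet quarters span one half) = 8.
Adding: 16 + 6 + 2 + 16 + 16 + 6 + 4 + 3 + 16 + 8 = 93.
93 ÷ 6 = 15 complete bars with 3 sixteenth notes remaining.

3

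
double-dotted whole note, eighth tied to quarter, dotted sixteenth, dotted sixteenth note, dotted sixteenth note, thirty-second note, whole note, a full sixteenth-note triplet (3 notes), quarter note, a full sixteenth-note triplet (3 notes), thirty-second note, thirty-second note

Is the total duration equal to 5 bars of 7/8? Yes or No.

No

One bar of 7/8 = 28 thirty-second notes, so 5 bars = 140.
Each duration in thirty-second notes: double-dotted whole note = 56; eighth tied to quarter (eighth + quarter) = 12; dotted sixteenth = 3; dotted sixteenth note = 3; dotted sixteenth note = 3; thirty-second note = 1; whole note = 32; a full sixteenth-note triplet (3 notes) (three triplet sixteenths span one eighth) = 4; quarter note = 8; a full sixteenth-note triplet (3 notes) (three triplet sixteenths span one eighth) = 4; thirty-second note = 1; thirty-second note = 1.
Sum: 56 + 12 + 3 + 3 + 3 + 1 + 32 + 4 + 8 + 4 + 1 + 1 = 128.
128 falls short of 140, so the answer is No.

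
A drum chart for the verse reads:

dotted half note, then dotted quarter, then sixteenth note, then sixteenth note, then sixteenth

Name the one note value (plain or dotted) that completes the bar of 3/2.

The bar of 3/2 = 24 sixteenth notes.
Express everything in sixteenth notes: dotted half note = 12; dotted quarter = 6; sixteenth note = 1; sixteenth note = 1; sixteenth = 1.
Sum: 12 + 6 + 1 + 1 + 1 = 21.
Remaining: 24 − 21 = 3 sixteenth notes, which is a dotted eighth note.

dotted eighth note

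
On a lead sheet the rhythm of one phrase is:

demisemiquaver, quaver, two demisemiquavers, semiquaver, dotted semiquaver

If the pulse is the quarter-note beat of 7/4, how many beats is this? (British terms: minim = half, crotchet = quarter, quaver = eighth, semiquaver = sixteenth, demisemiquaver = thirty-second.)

One quarter-note beat = 8 thirty-second notes.
In thirty-second notes: demisemiquaver = 1; quaver = 4; demisemiquaver = 1; demisemiquaver = 1; semiquaver = 2; dotted semiquaver = 3.
Altogether 1 + 4 + 1 + 1 + 2 + 3 = 12.
12 ÷ 8 = 1.5 beats.

1.5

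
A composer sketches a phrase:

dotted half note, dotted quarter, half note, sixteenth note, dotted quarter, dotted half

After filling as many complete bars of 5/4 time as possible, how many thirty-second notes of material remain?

10

One bar of 5/4 = 20 sixteenth notes.
Each duration in sixteenth notes: dotted half note = 12; dotted quarter = 6; half note = 8; sixteenth note = 1; dotted quarter = 6; dotted half = 12.
Total: 12 + 6 + 8 + 1 + 6 + 12 = 45.
45 ÷ 20 = 2 complete bars with 5 sixteenth notes remaining = 10 thirty-second notes.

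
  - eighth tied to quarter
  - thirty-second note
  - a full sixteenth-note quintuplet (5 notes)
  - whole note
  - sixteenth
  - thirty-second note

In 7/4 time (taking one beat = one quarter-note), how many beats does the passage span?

7

One quarter-note beat = 8 thirty-second notes.
Each duration in thirty-second notes: eighth tied to quarter (eighth + quarter) = 12; thirty-second note = 1; a full sixteenth-note quintuplet (5 notes) (five quintuplet sixteenths span one quarter) = 8; whole note = 32; sixteenth = 2; thirty-second note = 1.
Altogether 12 + 1 + 8 + 32 + 2 + 1 = 56.
56 ÷ 8 = 7 beats.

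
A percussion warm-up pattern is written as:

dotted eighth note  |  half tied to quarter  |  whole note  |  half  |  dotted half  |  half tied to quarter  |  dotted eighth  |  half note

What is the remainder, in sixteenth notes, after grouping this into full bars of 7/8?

4

One bar of 7/8 = 14 sixteenth notes.
Convert each value to sixteenth notes: dotted eighth note = 3; half tied to quarter (half + quarter) = 12; whole note = 16; half = 8; dotted half = 12; half tied to quarter (half + quarter) = 12; dotted eighth = 3; half note = 8.
Altogether 3 + 12 + 16 + 8 + 12 + 12 + 3 + 8 = 74.
74 ÷ 14 = 5 complete bars with 4 sixteenth notes remaining.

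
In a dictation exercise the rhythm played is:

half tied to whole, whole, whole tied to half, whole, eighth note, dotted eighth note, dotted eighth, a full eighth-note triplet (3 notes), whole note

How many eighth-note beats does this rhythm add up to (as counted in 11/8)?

54

One eighth-note beat = 2 sixteenth notes.
Convert each value to sixteenth notes: half tied to whole (half + whole) = 24; whole = 16; whole tied to half (whole + half) = 24; whole = 16; eighth note = 2; dotted eighth note = 3; dotted eighth = 3; a full eighth-note triplet (3 notes) (three triplet eighths span one quarter) = 4; whole note = 16.
Altogether 24 + 16 + 24 + 16 + 2 + 3 + 3 + 4 + 16 = 108.
108 ÷ 2 = 54 beats.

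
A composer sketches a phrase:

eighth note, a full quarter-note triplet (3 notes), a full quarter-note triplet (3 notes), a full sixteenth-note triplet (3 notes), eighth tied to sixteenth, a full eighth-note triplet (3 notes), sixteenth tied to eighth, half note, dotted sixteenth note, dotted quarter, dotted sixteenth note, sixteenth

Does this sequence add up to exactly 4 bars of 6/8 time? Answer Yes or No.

One bar of 6/8 = 24 thirty-second notes, so 4 bars = 96.
Each duration in thirty-second notes: eighth note = 4; a full quarter-note triplet (3 notes) (three triplet quarters span one half) = 16; a full quarter-note triplet (3 notes) (three triplet quarters span one half) = 16; a full sixteenth-note triplet (3 notes) (three triplet sixteenths span one eighth) = 4; eighth tied to sixteenth (eighth + sixteenth) = 6; a full eighth-note triplet (3 notes) (three triplet eighths span one quarter) = 8; sixteenth tied to eighth (sixteenth + eighth) = 6; half note = 16; dotted sixteenth note = 3; dotted quarter = 12; dotted sixteenth note = 3; sixteenth = 2.
Altogether 4 + 16 + 16 + 4 + 6 + 8 + 6 + 16 + 3 + 12 + 3 + 2 = 96.
96 equals 96, so the answer is Yes.

Yes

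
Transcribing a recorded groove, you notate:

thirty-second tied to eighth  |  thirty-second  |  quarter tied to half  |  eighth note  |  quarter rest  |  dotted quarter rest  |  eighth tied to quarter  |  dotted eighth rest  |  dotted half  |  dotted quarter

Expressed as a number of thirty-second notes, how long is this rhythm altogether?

Convert each value to thirty-second notes: thirty-second tied to eighth (thirty-second + eighth) = 5; thirty-second = 1; quarter tied to half (quarter + half) = 24; eighth note = 4; quarter rest = 8; dotted quarter rest = 12; eighth tied to quarter (eighth + quarter) = 12; dotted eighth rest = 6; dotted half = 24; dotted quarter = 12.
Altogether 5 + 1 + 24 + 4 + 8 + 12 + 12 + 6 + 24 + 12 = 108 thirty-second notes.

108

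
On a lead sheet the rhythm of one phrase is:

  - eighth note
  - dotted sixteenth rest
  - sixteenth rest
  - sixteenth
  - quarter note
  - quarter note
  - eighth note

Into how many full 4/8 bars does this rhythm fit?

1

One bar of 4/8 = 16 thirty-second notes.
Convert each value to thirty-second notes: eighth note = 4; dotted sixteenth rest = 3; sixteenth rest = 2; sixteenth = 2; quarter note = 8; quarter note = 8; eighth note = 4.
Altogether 4 + 3 + 2 + 2 + 8 + 8 + 4 = 31.
31 ÷ 16 = 1 complete bar with 15 left over.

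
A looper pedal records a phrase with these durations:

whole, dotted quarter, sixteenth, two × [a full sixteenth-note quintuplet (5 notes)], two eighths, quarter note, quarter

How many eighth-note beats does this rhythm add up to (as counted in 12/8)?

One eighth-note beat = 2 sixteenth notes.
Working in sixteenth notes: whole = 16; dotted quarter = 6; sixteenth = 1; a full sixteenth-note quintuplet (5 notes) (five quintuplet sixteenths span one quarter) = 4; a full sixteenth-note quintuplet (5 notes) (five quintuplet sixteenths span one quarter) = 4; eighth = 2; eighth = 2; quarter note = 4; quarter = 4.
Altogether 16 + 6 + 1 + 4 + 4 + 2 + 2 + 4 + 4 = 43.
43 ÷ 2 = 21.5 beats.

21.5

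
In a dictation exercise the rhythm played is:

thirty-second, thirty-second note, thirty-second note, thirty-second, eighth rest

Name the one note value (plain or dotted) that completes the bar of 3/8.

The bar of 3/8 = 12 thirty-second notes.
In thirty-second notes: thirty-second = 1; thirty-second note = 1; thirty-second note = 1; thirty-second = 1; eighth rest = 4.
Sum: 1 + 1 + 1 + 1 + 4 = 8.
Remaining: 12 − 8 = 4 thirty-second notes, which is a eighth note.

eighth note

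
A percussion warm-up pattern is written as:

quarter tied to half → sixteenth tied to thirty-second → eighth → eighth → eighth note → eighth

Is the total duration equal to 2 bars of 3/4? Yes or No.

One bar of 3/4 = 24 thirty-second notes, so 2 bars = 48.
Each duration in thirty-second notes: quarter tied to half (quarter + half) = 24; sixteenth tied to thirty-second (sixteenth + thirty-second) = 3; eighth = 4; eighth = 4; eighth note = 4; eighth = 4.
Sum: 24 + 3 + 4 + 4 + 4 + 4 = 43.
43 falls short of 48, so the answer is No.

No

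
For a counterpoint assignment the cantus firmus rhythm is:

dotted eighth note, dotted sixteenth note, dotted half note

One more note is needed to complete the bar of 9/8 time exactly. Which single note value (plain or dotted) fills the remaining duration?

The bar of 9/8 = 36 thirty-second notes.
Working in thirty-second notes: dotted eighth note = 6; dotted sixteenth note = 3; dotted half note = 24.
Sum: 6 + 3 + 24 = 33.
Remaining: 36 − 33 = 3 thirty-second notes, which is a dotted sixteenth note.

dotted sixteenth note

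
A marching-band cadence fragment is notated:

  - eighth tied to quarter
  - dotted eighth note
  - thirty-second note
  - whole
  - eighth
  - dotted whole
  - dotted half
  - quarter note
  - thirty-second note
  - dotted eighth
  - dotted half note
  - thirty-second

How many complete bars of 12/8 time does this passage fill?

3

One bar of 12/8 = 48 thirty-second notes.
Express everything in thirty-second notes: eighth tied to quarter (eighth + quarter) = 12; dotted eighth note = 6; thirty-second note = 1; whole = 32; eighth = 4; dotted whole = 48; dotted half = 24; quarter note = 8; thirty-second note = 1; dotted eighth = 6; dotted half note = 24; thirty-second = 1.
Total: 12 + 6 + 1 + 32 + 4 + 48 + 24 + 8 + 1 + 6 + 24 + 1 = 167.
167 ÷ 48 = 3 complete bars with 23 left over.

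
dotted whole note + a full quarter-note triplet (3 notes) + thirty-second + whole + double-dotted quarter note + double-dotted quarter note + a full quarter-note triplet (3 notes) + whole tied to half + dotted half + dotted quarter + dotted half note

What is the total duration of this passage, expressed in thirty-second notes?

249

Working in thirty-second notes: dotted whole note = 48; a full quarter-note triplet (3 notes) (three triplet quarters span one half) = 16; thirty-second = 1; whole = 32; double-dotted quarter note = 14; double-dotted quarter note = 14; a full quarter-note triplet (3 notes) (three triplet quarters span one half) = 16; whole tied to half (whole + half) = 48; dotted half = 24; dotted quarter = 12; dotted half note = 24.
Sum: 48 + 16 + 1 + 32 + 14 + 14 + 16 + 48 + 24 + 12 + 24 = 249 thirty-second notes.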